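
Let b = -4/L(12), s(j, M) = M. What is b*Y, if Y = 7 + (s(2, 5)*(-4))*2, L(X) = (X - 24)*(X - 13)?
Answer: 11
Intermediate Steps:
L(X) = (-24 + X)*(-13 + X)
b = -1/3 (b = -4/(312 + 12**2 - 37*12) = -4/(312 + 144 - 444) = -4/12 = -4*1/12 = -1/3 ≈ -0.33333)
Y = -33 (Y = 7 + (5*(-4))*2 = 7 - 20*2 = 7 - 40 = -33)
b*Y = -1/3*(-33) = 11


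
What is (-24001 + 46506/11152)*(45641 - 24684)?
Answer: -2804179111111/5576 ≈ -5.0290e+8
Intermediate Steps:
(-24001 + 46506/11152)*(45641 - 24684) = (-24001 + 46506*(1/11152))*20957 = (-24001 + 23253/5576)*20957 = -133806323/5576*20957 = -2804179111111/5576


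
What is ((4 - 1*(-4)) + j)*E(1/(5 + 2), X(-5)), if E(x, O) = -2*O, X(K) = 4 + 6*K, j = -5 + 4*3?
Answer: 780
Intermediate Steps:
j = 7 (j = -5 + 12 = 7)
((4 - 1*(-4)) + j)*E(1/(5 + 2), X(-5)) = ((4 - 1*(-4)) + 7)*(-2*(4 + 6*(-5))) = ((4 + 4) + 7)*(-2*(4 - 30)) = (8 + 7)*(-2*(-26)) = 15*52 = 780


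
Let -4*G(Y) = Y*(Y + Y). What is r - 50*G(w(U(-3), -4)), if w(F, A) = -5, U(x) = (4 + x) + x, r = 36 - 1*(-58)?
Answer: 719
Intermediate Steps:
r = 94 (r = 36 + 58 = 94)
U(x) = 4 + 2*x
G(Y) = -Y**2/2 (G(Y) = -Y*(Y + Y)/4 = -Y*2*Y/4 = -Y**2/2)
r - 50*G(w(U(-3), -4)) = 94 - (-25)*(-5)**2 = 94 - (-25)*25 = 94 - 50*(-25/2) = 94 + 625 = 719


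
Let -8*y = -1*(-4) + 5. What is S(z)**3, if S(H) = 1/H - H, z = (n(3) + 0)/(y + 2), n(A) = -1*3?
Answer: 146363183/4741632 ≈ 30.868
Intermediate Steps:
n(A) = -3
y = -9/8 (y = -(-1*(-4) + 5)/8 = -(4 + 5)/8 = -1/8*9 = -9/8 ≈ -1.1250)
z = -24/7 (z = (-3 + 0)/(-9/8 + 2) = -3/7/8 = -3*8/7 = -24/7 ≈ -3.4286)
S(H) = 1/H - H
S(z)**3 = (1/(-24/7) - 1*(-24/7))**3 = (-7/24 + 24/7)**3 = (527/168)**3 = 146363183/4741632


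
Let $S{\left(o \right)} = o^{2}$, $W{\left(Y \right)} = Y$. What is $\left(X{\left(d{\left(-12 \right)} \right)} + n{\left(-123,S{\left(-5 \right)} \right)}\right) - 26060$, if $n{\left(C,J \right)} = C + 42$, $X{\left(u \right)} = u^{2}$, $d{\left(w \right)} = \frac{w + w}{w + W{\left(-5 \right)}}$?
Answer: $- \frac{7554173}{289} \approx -26139.0$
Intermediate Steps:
$d{\left(w \right)} = \frac{2 w}{-5 + w}$ ($d{\left(w \right)} = \frac{w + w}{w - 5} = \frac{2 w}{-5 + w}$)
$n{\left(C,J \right)} = 42 + C$
$\left(X{\left(d{\left(-12 \right)} \right)} + n{\left(-123,S{\left(-5 \right)} \right)}\right) - 26060 = \left(\left(2 \left(-12\right) \frac{1}{-5 - 12}\right)^{2} + \left(42 - 123\right)\right) - 26060 = \left(\left(2 \left(-12\right) \frac{1}{-17}\right)^{2} - 81\right) - 26060 = \left(\left(2 \left(-12\right) \left(- \frac{1}{17}\right)\right)^{2} - 81\right) - 26060 = \left(\left(\frac{24}{17}\right)^{2} - 81\right) - 26060 = \left(\frac{576}{289} - 81\right) - 26060 = - \frac{22833}{289} - 26060 = - \frac{7554173}{289}$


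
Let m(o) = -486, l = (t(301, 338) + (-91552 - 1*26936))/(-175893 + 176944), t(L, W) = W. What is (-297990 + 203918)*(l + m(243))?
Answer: 59165267392/1051 ≈ 5.6294e+7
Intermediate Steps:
l = -118150/1051 (l = (338 + (-91552 - 1*26936))/(-175893 + 176944) = (338 + (-91552 - 26936))/1051 = (338 - 118488)*(1/1051) = -118150*1/1051 = -118150/1051 ≈ -112.42)
(-297990 + 203918)*(l + m(243)) = (-297990 + 203918)*(-118150/1051 - 486) = -94072*(-628936/1051) = 59165267392/1051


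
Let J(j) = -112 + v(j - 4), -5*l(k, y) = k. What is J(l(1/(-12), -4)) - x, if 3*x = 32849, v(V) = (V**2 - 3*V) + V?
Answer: -39736199/3600 ≈ -11038.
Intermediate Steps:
l(k, y) = -k/5
v(V) = V**2 - 2*V
J(j) = -112 + (-6 + j)*(-4 + j) (J(j) = -112 + (j - 4)*(-2 + (j - 4)) = -112 + (-4 + j)*(-2 + (-4 + j)) = -112 + (-4 + j)*(-6 + j) = -112 + (-6 + j)*(-4 + j))
x = 32849/3 (x = (1/3)*32849 = 32849/3 ≈ 10950.)
J(l(1/(-12), -4)) - x = (-112 + (-6 - 1/5/(-12))*(-4 - 1/5/(-12))) - 1*32849/3 = (-112 + (-6 - 1/5*(-1/12))*(-4 - 1/5*(-1/12))) - 32849/3 = (-112 + (-6 + 1/60)*(-4 + 1/60)) - 32849/3 = (-112 - 359/60*(-239/60)) - 32849/3 = (-112 + 85801/3600) - 32849/3 = -317399/3600 - 32849/3 = -39736199/3600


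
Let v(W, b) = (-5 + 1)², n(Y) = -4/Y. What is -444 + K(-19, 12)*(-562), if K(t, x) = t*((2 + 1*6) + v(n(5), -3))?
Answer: 255828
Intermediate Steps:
v(W, b) = 16 (v(W, b) = (-4)² = 16)
K(t, x) = 24*t (K(t, x) = t*((2 + 1*6) + 16) = t*((2 + 6) + 16) = t*(8 + 16) = t*24 = 24*t)
-444 + K(-19, 12)*(-562) = -444 + (24*(-19))*(-562) = -444 - 456*(-562) = -444 + 256272 = 255828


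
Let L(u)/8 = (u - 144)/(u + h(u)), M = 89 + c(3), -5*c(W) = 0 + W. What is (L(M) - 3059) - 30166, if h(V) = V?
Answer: -7343281/221 ≈ -33228.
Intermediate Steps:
c(W) = -W/5 (c(W) = -(0 + W)/5 = -W/5)
M = 442/5 (M = 89 - 1/5*3 = 89 - 3/5 = 442/5 ≈ 88.400)
L(u) = 4*(-144 + u)/u (L(u) = 8*((u - 144)/(u + u)) = 8*((-144 + u)/((2*u))) = 8*((-144 + u)*(1/(2*u))) = 8*((-144 + u)/(2*u)) = 4*(-144 + u)/u)
(L(M) - 3059) - 30166 = ((4 - 576/442/5) - 3059) - 30166 = ((4 - 576*5/442) - 3059) - 30166 = ((4 - 1440/221) - 3059) - 30166 = (-556/221 - 3059) - 30166 = -676595/221 - 30166 = -7343281/221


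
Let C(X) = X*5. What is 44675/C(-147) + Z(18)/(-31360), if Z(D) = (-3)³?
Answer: -5718319/94080 ≈ -60.781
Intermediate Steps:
Z(D) = -27
C(X) = 5*X
44675/C(-147) + Z(18)/(-31360) = 44675/((5*(-147))) - 27/(-31360) = 44675/(-735) - 27*(-1/31360) = 44675*(-1/735) + 27/31360 = -8935/147 + 27/31360 = -5718319/94080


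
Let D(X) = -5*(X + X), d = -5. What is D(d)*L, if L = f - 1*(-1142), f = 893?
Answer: 101750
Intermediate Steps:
D(X) = -10*X
L = 2035 (L = 893 - 1*(-1142) = 893 + 1142 = 2035)
D(d)*L = -10*(-5)*2035 = 50*2035 = 101750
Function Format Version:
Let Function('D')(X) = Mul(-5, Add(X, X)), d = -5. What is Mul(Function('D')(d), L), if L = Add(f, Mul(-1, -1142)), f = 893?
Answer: 101750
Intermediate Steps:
Function('D')(X) = Mul(-10, X) (Function('D')(X) = Mul(-5, Mul(2, X)) = Mul(-10, X))
L = 2035 (L = Add(893, Mul(-1, -1142)) = Add(893, 1142) = 2035)
Mul(Function('D')(d), L) = Mul(Mul(-10, -5), 2035) = Mul(50, 2035) = 101750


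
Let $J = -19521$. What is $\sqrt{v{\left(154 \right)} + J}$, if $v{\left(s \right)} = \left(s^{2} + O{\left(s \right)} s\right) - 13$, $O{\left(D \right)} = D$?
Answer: $\sqrt{27898} \approx 167.03$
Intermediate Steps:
$v{\left(s \right)} = -13 + 2 s^{2}$ ($v{\left(s \right)} = \left(s^{2} + s s\right) - 13 = \left(s^{2} + s^{2}\right) - 13 = 2 s^{2} - 13 = -13 + 2 s^{2}$)
$\sqrt{v{\left(154 \right)} + J} = \sqrt{\left(-13 + 2 \cdot 154^{2}\right) - 19521} = \sqrt{\left(-13 + 2 \cdot 23716\right) - 19521} = \sqrt{\left(-13 + 47432\right) - 19521} = \sqrt{47419 - 19521} = \sqrt{27898}$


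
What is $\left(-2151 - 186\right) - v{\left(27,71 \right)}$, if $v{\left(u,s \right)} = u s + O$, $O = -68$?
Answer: $-4186$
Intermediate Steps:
$v{\left(u,s \right)} = -68 + s u$ ($v{\left(u,s \right)} = u s - 68 = s u - 68 = -68 + s u$)
$\left(-2151 - 186\right) - v{\left(27,71 \right)} = \left(-2151 - 186\right) - \left(-68 + 71 \cdot 27\right) = -2337 - \left(-68 + 1917\right) = -2337 - 1849 = -4186$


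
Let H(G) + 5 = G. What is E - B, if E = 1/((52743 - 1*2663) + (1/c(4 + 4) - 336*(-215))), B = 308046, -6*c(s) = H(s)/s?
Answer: -37675257983/122304 ≈ -3.0805e+5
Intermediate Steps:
H(G) = -5 + G
c(s) = -(-5 + s)/(6*s)
E = 1/122304 (E = 1/((52743 - 1*2663) + (1/((5 - (4 + 4))/(6*(4 + 4))) - 336*(-215))) = 1/((52743 - 2663) + (1/((1/6)*(5 - 1*8)/8) + 72240)) = 1/(50080 + (1/((1/6)*(1/8)*(5 - 8)) + 72240)) = 1/(50080 + (1/((1/6)*(1/8)*(-3)) + 72240)) = 1/(50080 + (1/(-1/16) + 72240)) = 1/(50080 + (-16 + 72240)) = 1/(50080 + 72224) = 1/122304 ≈ 8.1763e-6)
E - B = 1/122304 - 1*308046 = 1/122304 - 308046 = -37675257983/122304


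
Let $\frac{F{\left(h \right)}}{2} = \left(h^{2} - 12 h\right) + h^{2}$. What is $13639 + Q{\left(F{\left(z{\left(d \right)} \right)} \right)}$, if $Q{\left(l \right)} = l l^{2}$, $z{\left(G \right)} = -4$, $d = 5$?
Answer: $4109639$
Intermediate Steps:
$F{\left(h \right)} = - 24 h + 4 h^{2}$ ($F{\left(h \right)} = 2 \left(\left(h^{2} - 12 h\right) + h^{2}\right) = 2 \left(- 12 h + 2 h^{2}\right) = - 24 h + 4 h^{2}$)
$Q{\left(l \right)} = l^{3}$
$13639 + Q{\left(F{\left(z{\left(d \right)} \right)} \right)} = 13639 + \left(4 \left(-4\right) \left(-6 - 4\right)\right)^{3} = 13639 + \left(4 \left(-4\right) \left(-10\right)\right)^{3} = 13639 + 160^{3} = 13639 + 4096000 = 4109639$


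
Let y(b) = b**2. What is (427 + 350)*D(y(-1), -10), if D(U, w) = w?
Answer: -7770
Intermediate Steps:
(427 + 350)*D(y(-1), -10) = (427 + 350)*(-10) = 777*(-10) = -7770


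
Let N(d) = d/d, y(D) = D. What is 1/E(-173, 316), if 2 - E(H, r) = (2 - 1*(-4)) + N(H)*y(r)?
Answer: -1/320 ≈ -0.0031250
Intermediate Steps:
N(d) = 1
E(H, r) = -4 - r (E(H, r) = 2 - ((2 - 1*(-4)) + 1*r) = 2 - ((2 + 4) + r) = 2 - (6 + r) = 2 + (-6 - r) = -4 - r)
1/E(-173, 316) = 1/(-4 - 1*316) = 1/(-4 - 316) = 1/(-320) = -1/320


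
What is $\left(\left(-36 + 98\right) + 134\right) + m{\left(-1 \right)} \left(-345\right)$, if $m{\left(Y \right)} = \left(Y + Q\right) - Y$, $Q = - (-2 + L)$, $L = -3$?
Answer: $-1529$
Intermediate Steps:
$Q = 5$ ($Q = - (-2 - 3) = \left(-1\right) \left(-5\right) = 5$)
$m{\left(Y \right)} = 5$ ($m{\left(Y \right)} = \left(Y + 5\right) - Y = \left(5 + Y\right) - Y = 5$)
$\left(\left(-36 + 98\right) + 134\right) + m{\left(-1 \right)} \left(-345\right) = \left(\left(-36 + 98\right) + 134\right) + 5 \left(-345\right) = \left(62 + 134\right) - 1725 = 196 - 1725 = -1529$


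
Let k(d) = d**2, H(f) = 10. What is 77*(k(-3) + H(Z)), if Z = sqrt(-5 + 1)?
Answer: 1463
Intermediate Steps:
Z = 2*I (Z = sqrt(-4) = 2*I ≈ 2.0*I)
77*(k(-3) + H(Z)) = 77*((-3)**2 + 10) = 77*(9 + 10) = 77*19 = 1463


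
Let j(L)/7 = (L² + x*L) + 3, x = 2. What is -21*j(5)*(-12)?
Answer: 67032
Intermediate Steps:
j(L) = 21 + 7*L² + 14*L (j(L) = 7*((L² + 2*L) + 3) = 7*(3 + L² + 2*L) = 21 + 7*L² + 14*L)
-21*j(5)*(-12) = -21*(21 + 7*5² + 14*5)*(-12) = -21*(21 + 7*25 + 70)*(-12) = -21*(21 + 175 + 70)*(-12) = -21*266*(-12) = -5586*(-12) = 67032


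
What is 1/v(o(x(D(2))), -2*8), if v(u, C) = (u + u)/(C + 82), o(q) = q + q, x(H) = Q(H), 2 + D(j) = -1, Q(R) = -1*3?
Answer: -11/2 ≈ -5.5000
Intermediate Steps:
Q(R) = -3
D(j) = -3 (D(j) = -2 - 1 = -3)
x(H) = -3
o(q) = 2*q
v(u, C) = 2*u/(82 + C) (v(u, C) = (2*u)/(82 + C) = 2*u/(82 + C))
1/v(o(x(D(2))), -2*8) = 1/(2*(2*(-3))/(82 - 2*8)) = 1/(2*(-6)/(82 - 16)) = 1/(2*(-6)/66) = 1/(2*(-6)*(1/66)) = 1/(-2/11) = -11/2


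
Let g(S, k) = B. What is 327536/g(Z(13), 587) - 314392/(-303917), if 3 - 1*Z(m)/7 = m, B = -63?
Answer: -99523951816/19146771 ≈ -5198.0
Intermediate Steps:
Z(m) = 21 - 7*m
g(S, k) = -63
327536/g(Z(13), 587) - 314392/(-303917) = 327536/(-63) - 314392/(-303917) = 327536*(-1/63) - 314392*(-1/303917) = -327536/63 + 314392/303917 = -99523951816/19146771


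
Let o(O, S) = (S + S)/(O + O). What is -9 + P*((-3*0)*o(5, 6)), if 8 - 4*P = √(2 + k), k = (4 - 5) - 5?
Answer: -9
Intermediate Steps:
o(O, S) = S/O (o(O, S) = (2*S)/((2*O)) = (2*S)*(1/(2*O)) = S/O)
k = -6 (k = -1 - 5 = -6)
P = 2 - I/2 (P = 2 - √(2 - 6)/4 = 2 - I/2 ≈ 2.0 - 0.5*I)
-9 + P*((-3*0)*o(5, 6)) = -9 + (2 - I/2)*((-3*0)*(6/5)) = -9 + (2 - I/2)*(0*(6*(⅕))) = -9 + (2 - I/2)*(0*(6/5)) = -9 + (2 - I/2)*0 = -9 + 0 = -9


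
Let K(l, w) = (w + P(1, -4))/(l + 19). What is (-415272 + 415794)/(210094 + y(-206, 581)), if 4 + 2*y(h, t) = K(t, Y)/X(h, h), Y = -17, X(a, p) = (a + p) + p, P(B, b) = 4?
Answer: 387115200/155804227213 ≈ 0.0024846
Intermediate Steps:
X(a, p) = a + 2*p
K(l, w) = (4 + w)/(19 + l) (K(l, w) = (w + 4)/(l + 19) = (4 + w)/(19 + l))
y(h, t) = -2 - 13/(6*h*(19 + t)) (y(h, t) = -2 + (((4 - 17)/(19 + t))/(h + 2*h))/2 = -2 + ((-13/(19 + t))/((3*h)))/2 = -2 + ((-13/(19 + t))*(1/(3*h)))/2 = -2 + (-13/(3*h*(19 + t)))/2 = -2 - 13/(6*h*(19 + t)))
(-415272 + 415794)/(210094 + y(-206, 581)) = (-415272 + 415794)/(210094 + (⅙)*(-13 - 12*(-206)*(19 + 581))/(-206*(19 + 581))) = 522/(210094 + (⅙)*(-1/206)*(-13 - 12*(-206)*600)/600) = 522/(210094 + (⅙)*(-1/206)*(1/600)*(-13 + 1483200)) = 522/(210094 + (⅙)*(-1/206)*(1/600)*1483187) = 522/(210094 - 1483187/741600) = 522/(155804227213/741600) = 522*(741600/155804227213) = 387115200/155804227213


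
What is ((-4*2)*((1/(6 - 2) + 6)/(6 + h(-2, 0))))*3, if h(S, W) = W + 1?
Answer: -150/7 ≈ -21.429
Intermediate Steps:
h(S, W) = 1 + W
((-4*2)*((1/(6 - 2) + 6)/(6 + h(-2, 0))))*3 = ((-4*2)*((1/(6 - 2) + 6)/(6 + (1 + 0))))*3 = -8*(1/4 + 6)/(6 + 1)*3 = -8*(1/4 + 6)/7*3 = -8*25/(7*4)*3 = -8*25/28*3 = -50/7*3 = -150/7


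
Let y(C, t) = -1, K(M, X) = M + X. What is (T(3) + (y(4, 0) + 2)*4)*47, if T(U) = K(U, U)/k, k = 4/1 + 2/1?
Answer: 235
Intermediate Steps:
k = 6 (k = 4*1 + 2*1 = 4 + 2 = 6)
T(U) = U/3 (T(U) = (U + U)/6 = (2*U)*(1/6) = U/3)
(T(3) + (y(4, 0) + 2)*4)*47 = ((1/3)*3 + (-1 + 2)*4)*47 = (1 + 1*4)*47 = (1 + 4)*47 = 5*47 = 235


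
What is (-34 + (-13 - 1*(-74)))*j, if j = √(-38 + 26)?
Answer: 54*I*√3 ≈ 93.531*I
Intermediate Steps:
j = 2*I*√3 (j = √(-12) = 2*I*√3 ≈ 3.4641*I)
(-34 + (-13 - 1*(-74)))*j = (-34 + (-13 - 1*(-74)))*(2*I*√3) = (-34 + (-13 + 74))*(2*I*√3) = (-34 + 61)*(2*I*√3) = 27*(2*I*√3) = 54*I*√3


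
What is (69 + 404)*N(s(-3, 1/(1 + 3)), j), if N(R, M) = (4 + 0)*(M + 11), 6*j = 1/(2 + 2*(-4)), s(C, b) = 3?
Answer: 186835/9 ≈ 20759.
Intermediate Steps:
j = -1/36 (j = 1/(6*(2 + 2*(-4))) = 1/(6*(2 - 8)) = (1/6)/(-6) = (1/6)*(-1/6) = -1/36 ≈ -0.027778)
N(R, M) = 44 + 4*M (N(R, M) = 4*(11 + M) = 44 + 4*M)
(69 + 404)*N(s(-3, 1/(1 + 3)), j) = (69 + 404)*(44 + 4*(-1/36)) = 473*(44 - 1/9) = 473*(395/9) = 186835/9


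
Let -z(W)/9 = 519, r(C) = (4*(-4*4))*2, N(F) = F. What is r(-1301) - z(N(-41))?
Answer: 4543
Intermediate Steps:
r(C) = -128 (r(C) = (4*(-16))*2 = -64*2 = -128)
z(W) = -4671 (z(W) = -9*519 = -4671)
r(-1301) - z(N(-41)) = -128 - 1*(-4671) = -128 + 4671 = 4543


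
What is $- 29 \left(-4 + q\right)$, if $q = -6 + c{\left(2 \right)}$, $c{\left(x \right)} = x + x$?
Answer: $174$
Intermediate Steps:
$c{\left(x \right)} = 2 x$
$q = -2$ ($q = -6 + 2 \cdot 2 = -6 + 4 = -2$)
$- 29 \left(-4 + q\right) = - 29 \left(-4 - 2\right) = \left(-29\right) \left(-6\right) = 174$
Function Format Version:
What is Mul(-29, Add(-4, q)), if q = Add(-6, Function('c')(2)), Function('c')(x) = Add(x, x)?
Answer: 174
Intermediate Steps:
Function('c')(x) = Mul(2, x)
q = -2 (q = Add(-6, Mul(2, 2)) = Add(-6, 4) = -2)
Mul(-29, Add(-4, q)) = Mul(-29, Add(-4, -2)) = Mul(-29, -6) = 174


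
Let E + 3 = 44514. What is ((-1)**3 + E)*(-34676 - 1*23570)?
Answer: -2592529460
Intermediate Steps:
E = 44511 (E = -3 + 44514 = 44511)
((-1)**3 + E)*(-34676 - 1*23570) = ((-1)**3 + 44511)*(-34676 - 1*23570) = (-1 + 44511)*(-34676 - 23570) = 44510*(-58246) = -2592529460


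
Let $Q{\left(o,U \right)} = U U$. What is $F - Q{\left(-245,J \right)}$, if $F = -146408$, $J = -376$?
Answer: $-287784$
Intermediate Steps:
$Q{\left(o,U \right)} = U^{2}$
$F - Q{\left(-245,J \right)} = -146408 - \left(-376\right)^{2} = -146408 - 141376 = -287784$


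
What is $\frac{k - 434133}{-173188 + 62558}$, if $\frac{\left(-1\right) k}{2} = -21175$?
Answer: $\frac{391783}{110630} \approx 3.5414$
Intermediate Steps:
$k = 42350$ ($k = \left(-2\right) \left(-21175\right) = 42350$)
$\frac{k - 434133}{-173188 + 62558} = \frac{42350 - 434133}{-173188 + 62558} = - \frac{391783}{-110630} = \left(-391783\right) \left(- \frac{1}{110630}\right) = \frac{391783}{110630}$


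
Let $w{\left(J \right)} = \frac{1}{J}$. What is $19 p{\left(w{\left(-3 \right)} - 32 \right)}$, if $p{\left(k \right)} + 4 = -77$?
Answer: $-1539$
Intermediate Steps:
$p{\left(k \right)} = -81$ ($p{\left(k \right)} = -4 - 77 = -81$)
$19 p{\left(w{\left(-3 \right)} - 32 \right)} = 19 \left(-81\right) = -1539$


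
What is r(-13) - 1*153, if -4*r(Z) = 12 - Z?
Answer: -637/4 ≈ -159.25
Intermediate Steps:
r(Z) = -3 + Z/4 (r(Z) = -(12 - Z)/4 = -3 + Z/4)
r(-13) - 1*153 = (-3 + (1/4)*(-13)) - 1*153 = (-3 - 13/4) - 153 = -25/4 - 153 = -637/4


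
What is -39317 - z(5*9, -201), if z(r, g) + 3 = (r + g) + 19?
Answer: -39177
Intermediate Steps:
z(r, g) = 16 + g + r (z(r, g) = -3 + ((r + g) + 19) = -3 + ((g + r) + 19) = -3 + (19 + g + r) = 16 + g + r)
-39317 - z(5*9, -201) = -39317 - (16 - 201 + 5*9) = -39317 - (16 - 201 + 45) = -39317 - 1*(-140) = -39317 + 140 = -39177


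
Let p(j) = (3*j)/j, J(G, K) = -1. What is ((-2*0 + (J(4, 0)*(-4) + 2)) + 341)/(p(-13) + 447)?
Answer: 347/450 ≈ 0.77111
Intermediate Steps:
p(j) = 3
((-2*0 + (J(4, 0)*(-4) + 2)) + 341)/(p(-13) + 447) = ((-2*0 + (-1*(-4) + 2)) + 341)/(3 + 447) = ((0 + (4 + 2)) + 341)/450 = ((0 + 6) + 341)*(1/450) = (6 + 341)*(1/450) = 347*(1/450) = 347/450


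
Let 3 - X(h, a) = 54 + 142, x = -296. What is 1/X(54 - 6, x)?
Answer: -1/193 ≈ -0.0051813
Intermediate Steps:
X(h, a) = -193 (X(h, a) = 3 - (54 + 142) = 3 - 1*196 = 3 - 196 = -193)
1/X(54 - 6, x) = 1/(-193) = -1/193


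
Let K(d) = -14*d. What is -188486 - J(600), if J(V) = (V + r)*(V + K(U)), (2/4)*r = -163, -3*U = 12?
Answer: -368230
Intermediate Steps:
U = -4 (U = -⅓*12 = -4)
r = -326 (r = 2*(-163) = -326)
J(V) = (-326 + V)*(56 + V) (J(V) = (V - 326)*(V - 14*(-4)) = (-326 + V)*(V + 56) = (-326 + V)*(56 + V))
-188486 - J(600) = -188486 - (-18256 + 600² - 270*600) = -188486 - (-18256 + 360000 - 162000) = -188486 - 1*179744 = -188486 - 179744 = -368230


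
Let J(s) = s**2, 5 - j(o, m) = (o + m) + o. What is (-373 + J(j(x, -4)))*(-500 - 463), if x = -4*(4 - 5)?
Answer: 358236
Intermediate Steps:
x = 4 (x = -4*(-1) = 4)
j(o, m) = 5 - m - 2*o (j(o, m) = 5 - ((o + m) + o) = 5 - ((m + o) + o) = 5 - (m + 2*o) = 5 + (-m - 2*o) = 5 - m - 2*o)
(-373 + J(j(x, -4)))*(-500 - 463) = (-373 + (5 - 1*(-4) - 2*4)**2)*(-500 - 463) = (-373 + (5 + 4 - 8)**2)*(-963) = (-373 + 1**2)*(-963) = (-373 + 1)*(-963) = -372*(-963) = 358236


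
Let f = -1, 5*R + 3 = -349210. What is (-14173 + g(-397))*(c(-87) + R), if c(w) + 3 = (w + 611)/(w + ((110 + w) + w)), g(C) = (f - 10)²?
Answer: 741046946496/755 ≈ 9.8152e+8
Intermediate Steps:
R = -349213/5 (R = -⅗ + (⅕)*(-349210) = -⅗ - 69842 = -349213/5 ≈ -69843.)
g(C) = 121 (g(C) = (-1 - 10)² = (-11)² = 121)
c(w) = -3 + (611 + w)/(110 + 3*w) (c(w) = -3 + (w + 611)/(w + ((110 + w) + w)) = -3 + (611 + w)/(w + (110 + 2*w)) = -3 + (611 + w)/(110 + 3*w))
(-14173 + g(-397))*(c(-87) + R) = (-14173 + 121)*((281 - 8*(-87))/(110 + 3*(-87)) - 349213/5) = -14052*((281 + 696)/(110 - 261) - 349213/5) = -14052*(977/(-151) - 349213/5) = -14052*(-1/151*977 - 349213/5) = -14052*(-977/151 - 349213/5) = -14052*(-52736048/755) = 741046946496/755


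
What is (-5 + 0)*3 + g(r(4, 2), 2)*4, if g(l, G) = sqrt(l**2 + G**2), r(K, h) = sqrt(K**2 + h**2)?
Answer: -15 + 8*sqrt(6) ≈ 4.5959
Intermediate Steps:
g(l, G) = sqrt(G**2 + l**2)
(-5 + 0)*3 + g(r(4, 2), 2)*4 = (-5 + 0)*3 + sqrt(2**2 + (sqrt(4**2 + 2**2))**2)*4 = -5*3 + sqrt(4 + (sqrt(16 + 4))**2)*4 = -15 + sqrt(4 + (sqrt(20))**2)*4 = -15 + sqrt(4 + (2*sqrt(5))**2)*4 = -15 + sqrt(4 + 20)*4 = -15 + sqrt(24)*4 = -15 + (2*sqrt(6))*4 = -15 + 8*sqrt(6)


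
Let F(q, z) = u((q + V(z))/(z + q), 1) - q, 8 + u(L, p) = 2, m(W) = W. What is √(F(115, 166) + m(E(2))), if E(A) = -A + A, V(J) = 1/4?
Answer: 11*I ≈ 11.0*I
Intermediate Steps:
V(J) = ¼
E(A) = 0
u(L, p) = -6 (u(L, p) = -8 + 2 = -6)
F(q, z) = -6 - q
√(F(115, 166) + m(E(2))) = √((-6 - 1*115) + 0) = √((-6 - 115) + 0) = √(-121 + 0) = √(-121) = 11*I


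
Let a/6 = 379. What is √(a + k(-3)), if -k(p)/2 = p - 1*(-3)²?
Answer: √2298 ≈ 47.937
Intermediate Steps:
a = 2274 (a = 6*379 = 2274)
k(p) = 18 - 2*p (k(p) = -2*(p - 1*(-3)²) = -2*(p - 1*9) = -2*(p - 9) = -2*(-9 + p) = 18 - 2*p)
√(a + k(-3)) = √(2274 + (18 - 2*(-3))) = √(2274 + (18 + 6)) = √(2274 + 24) = √2298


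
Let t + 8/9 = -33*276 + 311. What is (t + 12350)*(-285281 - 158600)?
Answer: -14190431689/9 ≈ -1.5767e+9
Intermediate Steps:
t = -79181/9 (t = -8/9 + (-33*276 + 311) = -8/9 + (-9108 + 311) = -8/9 - 8797 = -79181/9 ≈ -8797.9)
(t + 12350)*(-285281 - 158600) = (-79181/9 + 12350)*(-285281 - 158600) = (31969/9)*(-443881) = -14190431689/9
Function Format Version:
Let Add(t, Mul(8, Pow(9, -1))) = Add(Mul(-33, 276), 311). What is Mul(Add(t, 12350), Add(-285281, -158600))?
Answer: Rational(-14190431689, 9) ≈ -1.5767e+9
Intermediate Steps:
t = Rational(-79181, 9) (t = Add(Rational(-8, 9), Add(Mul(-33, 276), 311)) = Add(Rational(-8, 9), Add(-9108, 311)) = Add(Rational(-8, 9), -8797) = Rational(-79181, 9) ≈ -8797.9)
Mul(Add(t, 12350), Add(-285281, -158600)) = Mul(Add(Rational(-79181, 9), 12350), Add(-285281, -158600)) = Mul(Rational(31969, 9), -443881) = Rational(-14190431689, 9)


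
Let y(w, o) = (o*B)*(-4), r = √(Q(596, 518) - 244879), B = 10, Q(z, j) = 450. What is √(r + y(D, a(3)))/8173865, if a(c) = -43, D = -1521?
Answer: √(1720 + I*√244429)/8173865 ≈ 5.1249e-6 + 7.2194e-7*I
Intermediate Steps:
r = I*√244429 (r = √(450 - 244879) = √(-244429) = I*√244429 ≈ 494.4*I)
y(w, o) = -40*o (y(w, o) = (o*10)*(-4) = (10*o)*(-4) = -40*o)
√(r + y(D, a(3)))/8173865 = √(I*√244429 - 40*(-43))/8173865 = √(I*√244429 + 1720)*(1/8173865) = √(1720 + I*√244429)*(1/8173865) = √(1720 + I*√244429)/8173865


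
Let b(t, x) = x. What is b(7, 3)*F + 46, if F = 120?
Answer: 406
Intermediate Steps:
b(7, 3)*F + 46 = 3*120 + 46 = 360 + 46 = 406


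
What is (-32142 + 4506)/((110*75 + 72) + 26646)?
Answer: -49/62 ≈ -0.79032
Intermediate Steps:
(-32142 + 4506)/((110*75 + 72) + 26646) = -27636/((8250 + 72) + 26646) = -27636/(8322 + 26646) = -27636/34968 = -27636*1/34968 = -49/62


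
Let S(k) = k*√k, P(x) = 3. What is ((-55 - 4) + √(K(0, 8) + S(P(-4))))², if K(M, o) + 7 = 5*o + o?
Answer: (59 - √(41 + 3*√3))² ≈ 2725.2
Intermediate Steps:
S(k) = k^(3/2)
K(M, o) = -7 + 6*o (K(M, o) = -7 + (5*o + o) = -7 + 6*o)
((-55 - 4) + √(K(0, 8) + S(P(-4))))² = ((-55 - 4) + √((-7 + 6*8) + 3^(3/2)))² = (-59 + √((-7 + 48) + 3*√3))² = (-59 + √(41 + 3*√3))²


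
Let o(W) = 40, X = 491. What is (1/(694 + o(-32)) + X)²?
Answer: 129884556025/538756 ≈ 2.4108e+5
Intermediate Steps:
(1/(694 + o(-32)) + X)² = (1/(694 + 40) + 491)² = (1/734 + 491)² = (360395/734)² = 129884556025/538756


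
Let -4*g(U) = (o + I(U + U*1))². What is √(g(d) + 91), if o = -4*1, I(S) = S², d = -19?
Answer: I*√518309 ≈ 719.94*I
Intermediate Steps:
o = -4
g(U) = -(-4 + 4*U²)²/4 (g(U) = -(-4 + (U + U*1)²)²/4 = -(-4 + (U + U)²)²/4 = -(-4 + (2*U)²)²/4 = -(-4 + 4*U²)²/4)
√(g(d) + 91) = √(-4*(-1 + (-19)²)² + 91) = √(-4*(-1 + 361)² + 91) = √(-4*360² + 91) = √(-4*129600 + 91) = √(-518400 + 91) = √(-518309) = I*√518309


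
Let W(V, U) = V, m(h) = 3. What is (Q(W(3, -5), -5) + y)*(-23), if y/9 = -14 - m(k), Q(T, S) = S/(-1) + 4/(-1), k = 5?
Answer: 3496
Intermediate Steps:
Q(T, S) = -4 - S (Q(T, S) = S*(-1) + 4*(-1) = -S - 4 = -4 - S)
y = -153 (y = 9*(-14 - 1*3) = 9*(-14 - 3) = 9*(-17) = -153)
(Q(W(3, -5), -5) + y)*(-23) = ((-4 - 1*(-5)) - 153)*(-23) = ((-4 + 5) - 153)*(-23) = (1 - 153)*(-23) = -152*(-23) = 3496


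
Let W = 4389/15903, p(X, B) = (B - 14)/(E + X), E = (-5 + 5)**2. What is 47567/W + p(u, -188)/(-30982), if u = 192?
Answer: 5638876822039/32716992 ≈ 1.7235e+5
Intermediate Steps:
E = 0 (E = 0**2 = 0)
p(X, B) = (-14 + B)/X (p(X, B) = (B - 14)/(0 + X) = (-14 + B)/X)
W = 77/279 (W = 4389*(1/15903) = 77/279 ≈ 0.27599)
47567/W + p(u, -188)/(-30982) = 47567/(77/279) + ((-14 - 188)/192)/(-30982) = 47567*(279/77) + ((1/192)*(-202))*(-1/30982) = 13271193/77 - 101/96*(-1/30982) = 13271193/77 + 101/2974272 = 5638876822039/32716992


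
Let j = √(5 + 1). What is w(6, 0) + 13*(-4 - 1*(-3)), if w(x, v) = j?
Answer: -13 + √6 ≈ -10.551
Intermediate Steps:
j = √6 ≈ 2.4495
w(x, v) = √6
w(6, 0) + 13*(-4 - 1*(-3)) = √6 + 13*(-4 - 1*(-3)) = √6 + 13*(-4 + 3) = √6 + 13*(-1) = √6 - 13 = -13 + √6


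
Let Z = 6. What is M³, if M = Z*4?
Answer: 13824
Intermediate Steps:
M = 24 (M = 6*4 = 24)
M³ = 24³ = 13824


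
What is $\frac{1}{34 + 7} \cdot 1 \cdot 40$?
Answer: $\frac{40}{41} \approx 0.97561$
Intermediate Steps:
$\frac{1}{34 + 7} \cdot 1 \cdot 40 = \frac{1}{41} \cdot 1 \cdot 40 = \frac{1}{41} \cdot 40 = \frac{40}{41}$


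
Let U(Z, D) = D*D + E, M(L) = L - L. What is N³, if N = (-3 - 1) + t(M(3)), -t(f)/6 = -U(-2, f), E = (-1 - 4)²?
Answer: 3112136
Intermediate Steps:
M(L) = 0
E = 25 (E = (-5)² = 25)
U(Z, D) = 25 + D² (U(Z, D) = D*D + 25 = D² + 25 = 25 + D²)
t(f) = 150 + 6*f² (t(f) = -(-6)*(25 + f²) = -6*(-25 - f²) = 150 + 6*f²)
N = 146 (N = (-3 - 1) + (150 + 6*0²) = -4 + (150 + 6*0) = -4 + (150 + 0) = -4 + 150 = 146)
N³ = 146³ = 3112136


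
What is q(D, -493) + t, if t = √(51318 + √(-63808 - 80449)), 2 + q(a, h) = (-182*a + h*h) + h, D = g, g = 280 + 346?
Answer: 128622 + √(51318 + I*√144257) ≈ 1.2885e+5 + 0.8383*I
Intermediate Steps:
g = 626
D = 626
q(a, h) = -2 + h + h² - 182*a (q(a, h) = -2 + ((-182*a + h*h) + h) = -2 + ((-182*a + h²) + h) = -2 + ((h² - 182*a) + h) = -2 + (h + h² - 182*a) = -2 + h + h² - 182*a)
t = √(51318 + I*√144257) (t = √(51318 + √(-144257)) = √(51318 + I*√144257) ≈ 226.54 + 0.8383*I)
q(D, -493) + t = (-2 - 493 + (-493)² - 182*626) + √(51318 + I*√144257) = (-2 - 493 + 243049 - 113932) + √(51318 + I*√144257) = 128622 + √(51318 + I*√144257)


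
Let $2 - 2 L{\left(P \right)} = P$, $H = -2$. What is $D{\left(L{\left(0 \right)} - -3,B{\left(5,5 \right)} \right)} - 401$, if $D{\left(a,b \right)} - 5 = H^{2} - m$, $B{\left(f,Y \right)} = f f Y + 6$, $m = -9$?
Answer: $-383$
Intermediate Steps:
$L{\left(P \right)} = 1 - \frac{P}{2}$
$B{\left(f,Y \right)} = 6 + Y f^{2}$ ($B{\left(f,Y \right)} = f^{2} Y + 6 = Y f^{2} + 6 = 6 + Y f^{2}$)
$D{\left(a,b \right)} = 18$ ($D{\left(a,b \right)} = 5 + \left(\left(-2\right)^{2} - -9\right) = 5 + \left(4 + 9\right) = 5 + 13 = 18$)
$D{\left(L{\left(0 \right)} - -3,B{\left(5,5 \right)} \right)} - 401 = 18 - 401 = -383$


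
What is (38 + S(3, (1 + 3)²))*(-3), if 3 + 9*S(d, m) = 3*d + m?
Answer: -364/3 ≈ -121.33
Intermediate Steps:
S(d, m) = -⅓ + d/3 + m/9 (S(d, m) = -⅓ + (3*d + m)/9 = -⅓ + (m + 3*d)/9 = -⅓ + (d/3 + m/9) = -⅓ + d/3 + m/9)
(38 + S(3, (1 + 3)²))*(-3) = (38 + (-⅓ + (⅓)*3 + (1 + 3)²/9))*(-3) = (38 + (-⅓ + 1 + (⅑)*4²))*(-3) = (38 + (-⅓ + 1 + (⅑)*16))*(-3) = (38 + (-⅓ + 1 + 16/9))*(-3) = (38 + 22/9)*(-3) = (364/9)*(-3) = -364/3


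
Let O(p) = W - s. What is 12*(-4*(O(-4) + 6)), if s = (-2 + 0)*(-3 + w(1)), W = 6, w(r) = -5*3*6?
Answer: 8352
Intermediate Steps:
w(r) = -90 (w(r) = -15*6 = -90)
s = 186 (s = (-2 + 0)*(-3 - 90) = -2*(-93) = 186)
O(p) = -180 (O(p) = 6 - 1*186 = 6 - 186 = -180)
12*(-4*(O(-4) + 6)) = 12*(-4*(-180 + 6)) = 12*(-4*(-174)) = 12*696 = 8352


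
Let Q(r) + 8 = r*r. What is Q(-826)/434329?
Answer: 682268/434329 ≈ 1.5709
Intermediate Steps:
Q(r) = -8 + r² (Q(r) = -8 + r*r = -8 + r²)
Q(-826)/434329 = (-8 + (-826)²)/434329 = (-8 + 682276)*(1/434329) = 682268*(1/434329) = 682268/434329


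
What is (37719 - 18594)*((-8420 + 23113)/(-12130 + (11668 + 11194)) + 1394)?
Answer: 286398806625/10732 ≈ 2.6686e+7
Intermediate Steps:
(37719 - 18594)*((-8420 + 23113)/(-12130 + (11668 + 11194)) + 1394) = 19125*(14693/(-12130 + 22862) + 1394) = 19125*(14693/10732 + 1394) = 19125*(14975101/10732) = 286398806625/10732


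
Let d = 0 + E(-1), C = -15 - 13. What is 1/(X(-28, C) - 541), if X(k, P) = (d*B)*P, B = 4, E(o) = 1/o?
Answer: -1/429 ≈ -0.0023310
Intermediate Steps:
C = -28
d = -1 (d = 0 + 1/(-1) = 0 - 1 = -1)
X(k, P) = -4*P (X(k, P) = (-1*4)*P = -4*P)
1/(X(-28, C) - 541) = 1/(-4*(-28) - 541) = 1/(112 - 541) = 1/(-429) = -1/429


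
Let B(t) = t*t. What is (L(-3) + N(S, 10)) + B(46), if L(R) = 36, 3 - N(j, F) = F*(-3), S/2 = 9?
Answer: 2185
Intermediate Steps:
S = 18 (S = 2*9 = 18)
B(t) = t²
N(j, F) = 3 + 3*F (N(j, F) = 3 - F*(-3) = 3 - (-3)*F = 3 + 3*F)
(L(-3) + N(S, 10)) + B(46) = (36 + (3 + 3*10)) + 46² = (36 + (3 + 30)) + 2116 = (36 + 33) + 2116 = 69 + 2116 = 2185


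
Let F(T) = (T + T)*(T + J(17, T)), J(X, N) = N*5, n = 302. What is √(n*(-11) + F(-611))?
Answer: √4476530 ≈ 2115.8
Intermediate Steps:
J(X, N) = 5*N
F(T) = 12*T² (F(T) = (T + T)*(T + 5*T) = (2*T)*(6*T) = 12*T²)
√(n*(-11) + F(-611)) = √(302*(-11) + 12*(-611)²) = √(-3322 + 12*373321) = √(-3322 + 4479852) = √4476530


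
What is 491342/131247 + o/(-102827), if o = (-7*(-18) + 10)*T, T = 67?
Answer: 49327301170/13495735269 ≈ 3.6550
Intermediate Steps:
o = 9112 (o = (-7*(-18) + 10)*67 = (126 + 10)*67 = 136*67 = 9112)
491342/131247 + o/(-102827) = 491342/131247 + 9112/(-102827) = 491342*(1/131247) + 9112*(-1/102827) = 491342/131247 - 9112/102827 = 49327301170/13495735269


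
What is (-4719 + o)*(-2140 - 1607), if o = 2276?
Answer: 9153921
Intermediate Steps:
(-4719 + o)*(-2140 - 1607) = (-4719 + 2276)*(-2140 - 1607) = -2443*(-3747) = 9153921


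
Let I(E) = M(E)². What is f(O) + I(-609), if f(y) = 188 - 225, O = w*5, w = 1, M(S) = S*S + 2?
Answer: 137554199652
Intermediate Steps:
M(S) = 2 + S² (M(S) = S² + 2 = 2 + S²)
I(E) = (2 + E²)²
O = 5 (O = 1*5 = 5)
f(y) = -37
f(O) + I(-609) = -37 + (2 + (-609)²)² = -37 + (2 + 370881)² = -37 + 370883² = -37 + 137554199689 = 137554199652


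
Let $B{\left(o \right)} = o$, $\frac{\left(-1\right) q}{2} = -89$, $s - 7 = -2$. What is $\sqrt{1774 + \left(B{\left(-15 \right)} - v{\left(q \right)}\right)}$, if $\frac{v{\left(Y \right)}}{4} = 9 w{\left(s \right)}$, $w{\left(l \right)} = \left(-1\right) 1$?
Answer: $\sqrt{1795} \approx 42.367$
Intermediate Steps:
$s = 5$ ($s = 7 - 2 = 5$)
$q = 178$ ($q = \left(-2\right) \left(-89\right) = 178$)
$w{\left(l \right)} = -1$
$v{\left(Y \right)} = -36$ ($v{\left(Y \right)} = 4 \cdot 9 \left(-1\right) = 4 \left(-9\right) = -36$)
$\sqrt{1774 + \left(B{\left(-15 \right)} - v{\left(q \right)}\right)} = \sqrt{1774 - -21} = \sqrt{1774 + \left(-15 + 36\right)} = \sqrt{1774 + 21} = \sqrt{1795}$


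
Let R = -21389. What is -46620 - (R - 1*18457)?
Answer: -6774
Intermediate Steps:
-46620 - (R - 1*18457) = -46620 - (-21389 - 1*18457) = -46620 - (-21389 - 18457) = -46620 - 1*(-39846) = -46620 + 39846 = -6774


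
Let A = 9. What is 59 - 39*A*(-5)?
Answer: 1814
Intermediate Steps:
59 - 39*A*(-5) = 59 - 351*(-5) = 59 - 39*(-45) = 59 + 1755 = 1814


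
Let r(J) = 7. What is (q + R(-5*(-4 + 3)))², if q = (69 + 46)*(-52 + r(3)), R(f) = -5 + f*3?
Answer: 26677225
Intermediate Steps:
R(f) = -5 + 3*f
q = -5175 (q = (69 + 46)*(-52 + 7) = 115*(-45) = -5175)
(q + R(-5*(-4 + 3)))² = (-5175 + (-5 + 3*(-5*(-4 + 3))))² = (-5175 + (-5 + 3*(-5*(-1))))² = (-5175 + (-5 + 3*5))² = (-5175 + (-5 + 15))² = (-5175 + 10)² = (-5165)² = 26677225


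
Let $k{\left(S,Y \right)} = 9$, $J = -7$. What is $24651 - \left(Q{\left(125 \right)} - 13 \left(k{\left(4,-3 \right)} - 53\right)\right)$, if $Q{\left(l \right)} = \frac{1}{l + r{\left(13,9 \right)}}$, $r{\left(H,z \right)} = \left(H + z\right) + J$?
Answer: $\frac{3371059}{140} \approx 24079.0$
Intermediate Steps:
$r{\left(H,z \right)} = -7 + H + z$ ($r{\left(H,z \right)} = \left(H + z\right) - 7 = -7 + H + z$)
$Q{\left(l \right)} = \frac{1}{15 + l}$ ($Q{\left(l \right)} = \frac{1}{l + \left(-7 + 13 + 9\right)} = \frac{1}{l + 15} = \frac{1}{15 + l}$)
$24651 - \left(Q{\left(125 \right)} - 13 \left(k{\left(4,-3 \right)} - 53\right)\right) = 24651 - \left(\frac{1}{15 + 125} - 13 \left(9 - 53\right)\right) = 24651 - \left(\frac{1}{140} - -572\right) = 24651 - \left(\frac{1}{140} + 572\right) = 24651 - \frac{80081}{140} = \frac{3371059}{140}$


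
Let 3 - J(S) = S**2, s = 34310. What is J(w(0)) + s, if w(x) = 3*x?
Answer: 34313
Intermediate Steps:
J(S) = 3 - S**2
J(w(0)) + s = (3 - (3*0)**2) + 34310 = (3 - 1*0**2) + 34310 = (3 - 1*0) + 34310 = (3 + 0) + 34310 = 3 + 34310 = 34313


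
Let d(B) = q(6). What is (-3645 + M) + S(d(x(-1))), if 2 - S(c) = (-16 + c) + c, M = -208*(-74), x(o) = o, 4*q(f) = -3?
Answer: 23533/2 ≈ 11767.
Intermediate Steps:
q(f) = -3/4 (q(f) = (1/4)*(-3) = -3/4)
d(B) = -3/4
M = 15392
S(c) = 18 - 2*c (S(c) = 2 - ((-16 + c) + c) = 2 - (-16 + 2*c) = 2 + (16 - 2*c) = 18 - 2*c)
(-3645 + M) + S(d(x(-1))) = (-3645 + 15392) + (18 - 2*(-3/4)) = 11747 + (18 + 3/2) = 11747 + 39/2 = 23533/2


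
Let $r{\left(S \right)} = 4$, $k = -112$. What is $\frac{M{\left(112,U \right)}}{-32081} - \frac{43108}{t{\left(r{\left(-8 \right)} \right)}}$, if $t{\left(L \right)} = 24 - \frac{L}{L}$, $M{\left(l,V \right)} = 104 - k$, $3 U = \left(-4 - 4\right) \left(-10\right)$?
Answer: $- \frac{1382952716}{737863} \approx -1874.3$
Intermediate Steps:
$U = \frac{80}{3}$ ($U = \frac{\left(-4 - 4\right) \left(-10\right)}{3} = \frac{\left(-8\right) \left(-10\right)}{3} = \frac{1}{3} \cdot 80 = \frac{80}{3} \approx 26.667$)
$M{\left(l,V \right)} = 216$ ($M{\left(l,V \right)} = 104 - -112 = 104 + 112 = 216$)
$t{\left(L \right)} = 23$ ($t{\left(L \right)} = 24 - 1 = 23$)
$\frac{M{\left(112,U \right)}}{-32081} - \frac{43108}{t{\left(r{\left(-8 \right)} \right)}} = \frac{216}{-32081} - \frac{43108}{23} = 216 \left(- \frac{1}{32081}\right) - \frac{43108}{23} = - \frac{216}{32081} - \frac{43108}{23} = - \frac{1382952716}{737863}$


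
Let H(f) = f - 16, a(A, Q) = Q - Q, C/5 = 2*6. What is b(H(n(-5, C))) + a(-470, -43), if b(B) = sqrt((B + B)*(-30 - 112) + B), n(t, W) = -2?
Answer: 3*sqrt(566) ≈ 71.372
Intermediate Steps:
C = 60 (C = 5*(2*6) = 5*12 = 60)
a(A, Q) = 0
H(f) = -16 + f
b(B) = sqrt(283)*sqrt(-B) (b(B) = sqrt((2*B)*(-142) + B) = sqrt(-284*B + B) = sqrt(-283*B) = sqrt(283)*sqrt(-B))
b(H(n(-5, C))) + a(-470, -43) = sqrt(283)*sqrt(-(-16 - 2)) + 0 = sqrt(283)*sqrt(-1*(-18)) + 0 = sqrt(283)*sqrt(18) + 0 = sqrt(283)*(3*sqrt(2)) + 0 = 3*sqrt(566) + 0 = 3*sqrt(566)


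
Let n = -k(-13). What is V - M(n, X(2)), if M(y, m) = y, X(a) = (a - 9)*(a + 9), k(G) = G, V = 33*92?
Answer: 3023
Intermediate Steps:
V = 3036
X(a) = (-9 + a)*(9 + a)
n = 13 (n = -1*(-13) = 13)
V - M(n, X(2)) = 3036 - 1*13 = 3036 - 13 = 3023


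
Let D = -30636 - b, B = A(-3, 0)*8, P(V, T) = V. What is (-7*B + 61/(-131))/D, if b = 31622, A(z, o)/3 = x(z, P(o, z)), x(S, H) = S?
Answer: -65963/8155798 ≈ -0.0080879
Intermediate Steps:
A(z, o) = 3*z
B = -72 (B = (3*(-3))*8 = -9*8 = -72)
D = -62258 (D = -30636 - 1*31622 = -30636 - 31622 = -62258)
(-7*B + 61/(-131))/D = (-7*(-72) + 61/(-131))/(-62258) = (504 + 61*(-1/131))*(-1/62258) = (504 - 61/131)*(-1/62258) = (65963/131)*(-1/62258) = -65963/8155798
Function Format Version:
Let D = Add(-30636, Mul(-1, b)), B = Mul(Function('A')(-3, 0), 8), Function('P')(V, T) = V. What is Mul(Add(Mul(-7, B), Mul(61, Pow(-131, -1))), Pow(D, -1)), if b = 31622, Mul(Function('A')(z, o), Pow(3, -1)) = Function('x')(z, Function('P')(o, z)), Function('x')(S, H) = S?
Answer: Rational(-65963, 8155798) ≈ -0.0080879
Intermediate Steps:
Function('A')(z, o) = Mul(3, z)
B = -72 (B = Mul(Mul(3, -3), 8) = Mul(-9, 8) = -72)
D = -62258 (D = Add(-30636, Mul(-1, 31622)) = Add(-30636, -31622) = -62258)
Mul(Add(Mul(-7, B), Mul(61, Pow(-131, -1))), Pow(D, -1)) = Mul(Add(Mul(-7, -72), Mul(61, Pow(-131, -1))), Pow(-62258, -1)) = Mul(Add(504, Mul(61, Rational(-1, 131))), Rational(-1, 62258)) = Mul(Add(504, Rational(-61, 131)), Rational(-1, 62258)) = Mul(Rational(65963, 131), Rational(-1, 62258)) = Rational(-65963, 8155798)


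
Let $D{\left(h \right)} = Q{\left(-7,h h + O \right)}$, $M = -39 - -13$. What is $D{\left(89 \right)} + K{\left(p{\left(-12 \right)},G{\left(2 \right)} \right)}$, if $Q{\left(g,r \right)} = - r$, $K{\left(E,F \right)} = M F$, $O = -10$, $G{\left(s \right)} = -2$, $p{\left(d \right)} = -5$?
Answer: $-7859$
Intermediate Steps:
$M = -26$ ($M = -39 + 13 = -26$)
$K{\left(E,F \right)} = - 26 F$
$D{\left(h \right)} = 10 - h^{2}$ ($D{\left(h \right)} = - (h h - 10) = - (h^{2} - 10) = - (-10 + h^{2}) = 10 - h^{2}$)
$D{\left(89 \right)} + K{\left(p{\left(-12 \right)},G{\left(2 \right)} \right)} = \left(10 - 89^{2}\right) - -52 = \left(10 - 7921\right) + 52 = -7911 + 52 = -7859$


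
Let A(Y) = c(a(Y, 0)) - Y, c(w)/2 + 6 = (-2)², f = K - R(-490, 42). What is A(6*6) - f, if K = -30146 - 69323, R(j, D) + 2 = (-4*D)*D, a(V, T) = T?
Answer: 92371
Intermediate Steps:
R(j, D) = -2 - 4*D² (R(j, D) = -2 + (-4*D)*D = -2 - 4*D²)
K = -99469
f = -92411 (f = -99469 - (-2 - 4*42²) = -99469 - (-2 - 4*1764) = -99469 - (-2 - 7056) = -99469 - 1*(-7058) = -99469 + 7058 = -92411)
c(w) = -4 (c(w) = -12 + 2*(-2)² = -12 + 2*4 = -12 + 8 = -4)
A(Y) = -4 - Y
A(6*6) - f = (-4 - 6*6) - 1*(-92411) = (-4 - 1*36) + 92411 = (-4 - 36) + 92411 = -40 + 92411 = 92371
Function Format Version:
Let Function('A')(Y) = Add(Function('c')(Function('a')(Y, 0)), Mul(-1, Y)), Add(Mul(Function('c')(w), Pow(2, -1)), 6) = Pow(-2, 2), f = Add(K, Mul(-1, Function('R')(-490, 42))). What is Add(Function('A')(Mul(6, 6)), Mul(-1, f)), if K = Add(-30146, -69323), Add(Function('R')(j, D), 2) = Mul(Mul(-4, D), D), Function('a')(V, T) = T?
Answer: 92371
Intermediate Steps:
Function('R')(j, D) = Add(-2, Mul(-4, Pow(D, 2))) (Function('R')(j, D) = Add(-2, Mul(Mul(-4, D), D)) = Add(-2, Mul(-4, Pow(D, 2))))
K = -99469
f = -92411 (f = Add(-99469, Mul(-1, Add(-2, Mul(-4, Pow(42, 2))))) = Add(-99469, Mul(-1, Add(-2, Mul(-4, 1764)))) = Add(-99469, Mul(-1, Add(-2, -7056))) = Add(-99469, Mul(-1, -7058)) = Add(-99469, 7058) = -92411)
Function('c')(w) = -4 (Function('c')(w) = Add(-12, Mul(2, Pow(-2, 2))) = Add(-12, Mul(2, 4)) = Add(-12, 8) = -4)
Function('A')(Y) = Add(-4, Mul(-1, Y))
Add(Function('A')(Mul(6, 6)), Mul(-1, f)) = Add(Add(-4, Mul(-1, Mul(6, 6))), Mul(-1, -92411)) = Add(Add(-4, Mul(-1, 36)), 92411) = Add(Add(-4, -36), 92411) = Add(-40, 92411) = 92371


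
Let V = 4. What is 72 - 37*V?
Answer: -76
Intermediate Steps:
72 - 37*V = 72 - 37*4 = 72 - 148 = -76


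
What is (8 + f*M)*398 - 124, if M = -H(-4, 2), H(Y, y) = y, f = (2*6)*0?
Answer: 3060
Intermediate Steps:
f = 0 (f = 12*0 = 0)
M = -2 (M = -1*2 = -2)
(8 + f*M)*398 - 124 = (8 + 0*(-2))*398 - 124 = (8 + 0)*398 - 124 = 8*398 - 124 = 3184 - 124 = 3060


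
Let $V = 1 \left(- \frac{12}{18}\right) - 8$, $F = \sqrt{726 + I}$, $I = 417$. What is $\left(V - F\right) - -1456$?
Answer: $\frac{4342}{3} - 3 \sqrt{127} \approx 1413.5$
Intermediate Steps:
$F = 3 \sqrt{127}$ ($F = \sqrt{726 + 417} = \sqrt{1143} = 3 \sqrt{127} \approx 33.808$)
$V = - \frac{26}{3}$ ($V = 1 \left(\left(-12\right) \frac{1}{18}\right) - 8 = 1 \left(- \frac{2}{3}\right) - 8 = - \frac{2}{3} - 8 = - \frac{26}{3} \approx -8.6667$)
$\left(V - F\right) - -1456 = \left(- \frac{26}{3} - 3 \sqrt{127}\right) - -1456 = \left(- \frac{26}{3} - 3 \sqrt{127}\right) + 1456 = \frac{4342}{3} - 3 \sqrt{127}$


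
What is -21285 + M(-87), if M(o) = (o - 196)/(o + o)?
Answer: -3703307/174 ≈ -21283.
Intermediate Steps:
M(o) = (-196 + o)/(2*o) (M(o) = (-196 + o)/((2*o)) = (-196 + o)*(1/(2*o)) = (-196 + o)/(2*o))
-21285 + M(-87) = -21285 + (1/2)*(-196 - 87)/(-87) = -21285 + (1/2)*(-1/87)*(-283) = -21285 + 283/174 = -3703307/174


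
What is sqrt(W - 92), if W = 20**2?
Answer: 2*sqrt(77) ≈ 17.550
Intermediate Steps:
W = 400
sqrt(W - 92) = sqrt(400 - 92) = sqrt(308) = 2*sqrt(77)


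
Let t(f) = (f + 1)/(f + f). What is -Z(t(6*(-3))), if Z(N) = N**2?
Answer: -289/1296 ≈ -0.22299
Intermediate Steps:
t(f) = (1 + f)/(2*f) (t(f) = (1 + f)/((2*f)) = (1 + f)*(1/(2*f)) = (1 + f)/(2*f))
-Z(t(6*(-3))) = -((1 + 6*(-3))/(2*((6*(-3)))))**2 = -((1/2)*(1 - 18)/(-18))**2 = -((1/2)*(-1/18)*(-17))**2 = -(17/36)**2 = -1*289/1296 = -289/1296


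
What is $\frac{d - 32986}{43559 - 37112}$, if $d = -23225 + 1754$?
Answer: $- \frac{54457}{6447} \approx -8.4469$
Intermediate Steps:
$d = -21471$
$\frac{d - 32986}{43559 - 37112} = \frac{-21471 - 32986}{43559 - 37112} = - \frac{54457}{6447}$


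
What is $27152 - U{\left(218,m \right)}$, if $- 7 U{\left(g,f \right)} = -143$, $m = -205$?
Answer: $\frac{189921}{7} \approx 27132.0$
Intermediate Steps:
$U{\left(g,f \right)} = \frac{143}{7}$ ($U{\left(g,f \right)} = \left(- \frac{1}{7}\right) \left(-143\right) = \frac{143}{7}$)
$27152 - U{\left(218,m \right)} = 27152 - \frac{143}{7} = \frac{189921}{7}$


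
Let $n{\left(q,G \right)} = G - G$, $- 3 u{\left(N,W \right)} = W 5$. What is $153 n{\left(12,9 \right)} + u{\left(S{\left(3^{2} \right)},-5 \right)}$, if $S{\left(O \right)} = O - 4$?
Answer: $\frac{25}{3} \approx 8.3333$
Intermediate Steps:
$S{\left(O \right)} = -4 + O$
$u{\left(N,W \right)} = - \frac{5 W}{3}$ ($u{\left(N,W \right)} = - \frac{W 5}{3} = - \frac{5 W}{3}$)
$n{\left(q,G \right)} = 0$
$153 n{\left(12,9 \right)} + u{\left(S{\left(3^{2} \right)},-5 \right)} = 153 \cdot 0 - - \frac{25}{3} = 0 + \frac{25}{3} = \frac{25}{3}$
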